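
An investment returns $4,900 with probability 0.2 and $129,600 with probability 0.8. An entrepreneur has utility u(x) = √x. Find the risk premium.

$13,456

E[u] = 0.2·√4900 + 0.8·√129600 = 0.2·70 + 0.8·360 = 302
CE = (302)² = 91204
Risk premium = EV − CE = 104660 − 91204 = 13456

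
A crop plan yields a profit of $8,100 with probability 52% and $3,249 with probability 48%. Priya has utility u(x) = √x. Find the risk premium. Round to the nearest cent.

$271.81

E[u] = 0.52·√8100 + 0.48·√3249 = 0.52·90 + 0.48·57 = 74.16
CE = (74.16)² = 5499.7056
Risk premium = EV − CE = 5771.52 − 5499.7056 = 271.8144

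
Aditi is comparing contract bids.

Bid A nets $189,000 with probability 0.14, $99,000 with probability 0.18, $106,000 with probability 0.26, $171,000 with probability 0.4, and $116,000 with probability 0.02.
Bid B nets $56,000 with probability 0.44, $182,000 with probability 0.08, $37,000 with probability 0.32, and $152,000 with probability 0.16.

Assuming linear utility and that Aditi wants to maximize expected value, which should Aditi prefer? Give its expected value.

Bid A ($142,560)

Bid A = 0.14 × 189000 + 0.18 × 99000 + 0.26 × 106000 + 0.4 × 171000 + 0.02 × 116000 = 26460 + 17820 + 27560 + 68400 + 2320 = 142560
Bid B = 0.44 × 56000 + 0.08 × 182000 + 0.32 × 37000 + 0.16 × 152000 = 24640 + 14560 + 11840 + 24320 = 75360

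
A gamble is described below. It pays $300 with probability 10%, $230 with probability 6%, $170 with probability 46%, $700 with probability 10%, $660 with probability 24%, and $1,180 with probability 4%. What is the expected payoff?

$397.60

EV = 0.1 × 300 + 0.06 × 230 + 0.46 × 170 + 0.1 × 700 + 0.24 × 660 + 0.04 × 1180 = 30 + 13.8 + 78.2 + 70 + 158.4 + 47.2 = 397.6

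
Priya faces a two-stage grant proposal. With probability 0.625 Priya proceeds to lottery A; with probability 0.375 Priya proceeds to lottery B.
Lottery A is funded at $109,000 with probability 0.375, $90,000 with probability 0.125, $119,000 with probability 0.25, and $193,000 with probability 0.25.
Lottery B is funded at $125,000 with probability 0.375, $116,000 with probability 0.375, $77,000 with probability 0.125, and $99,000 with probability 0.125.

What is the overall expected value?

$123,468.75

EV(A) = 0.375 × 109000 + 0.125 × 90000 + 0.25 × 119000 + 0.25 × 193000 = 40875 + 11250 + 29750 + 48250 = 130125
EV(B) = 0.375 × 125000 + 0.375 × 116000 + 0.125 × 77000 + 0.125 × 99000 = 46875 + 43500 + 9625 + 12375 = 112375
Overall = 0.625 × 130125 + 0.375 × 112375 = 81328.125 + 42140.625 = 123468.75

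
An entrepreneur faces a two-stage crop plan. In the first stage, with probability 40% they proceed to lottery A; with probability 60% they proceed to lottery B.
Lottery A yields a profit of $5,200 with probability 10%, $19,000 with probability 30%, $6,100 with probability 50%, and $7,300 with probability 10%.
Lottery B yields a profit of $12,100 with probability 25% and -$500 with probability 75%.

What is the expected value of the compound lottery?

$5,590

EV(A) = 0.1 × 5200 + 0.3 × 19000 + 0.5 × 6100 + 0.1 × 7300 = 520 + 5700 + 3050 + 730 = 10000
EV(B) = 0.25 × 12100 + 0.75 × (-500) = 3025 − 375 = 2650
Overall = 0.4 × 10000 + 0.6 × 2650 = 4000 + 1590 = 5590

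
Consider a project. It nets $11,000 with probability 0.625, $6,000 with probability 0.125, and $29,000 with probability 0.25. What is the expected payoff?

$14,875

EV = 0.625 × 11000 + 0.125 × 6000 + 0.25 × 29000 = 6875 + 750 + 7250 = 14875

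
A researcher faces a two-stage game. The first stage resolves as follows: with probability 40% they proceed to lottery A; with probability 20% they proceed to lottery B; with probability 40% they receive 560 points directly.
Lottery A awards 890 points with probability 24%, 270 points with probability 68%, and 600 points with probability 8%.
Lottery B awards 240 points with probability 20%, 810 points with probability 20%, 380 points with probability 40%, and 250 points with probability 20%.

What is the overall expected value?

484.48 points

EV(A) = 0.24 × 890 + 0.68 × 270 + 0.08 × 600 = 213.6 + 183.6 + 48 = 445.2
EV(B) = 0.2 × 240 + 0.2 × 810 + 0.4 × 380 + 0.2 × 250 = 48 + 162 + 152 + 50 = 412
Branch C: 560 (certain)
Overall = 0.4 × 445.2 + 0.2 × 412 + 0.4 × 560 = 178.08 + 82.4 + 224 = 484.48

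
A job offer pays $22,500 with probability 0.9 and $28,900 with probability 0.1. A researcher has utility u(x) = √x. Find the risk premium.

$36

E[u] = 0.9·√22500 + 0.1·√28900 = 0.9·150 + 0.1·170 = 152
CE = (152)² = 23104
Risk premium = EV − CE = 23140 − 23104 = 36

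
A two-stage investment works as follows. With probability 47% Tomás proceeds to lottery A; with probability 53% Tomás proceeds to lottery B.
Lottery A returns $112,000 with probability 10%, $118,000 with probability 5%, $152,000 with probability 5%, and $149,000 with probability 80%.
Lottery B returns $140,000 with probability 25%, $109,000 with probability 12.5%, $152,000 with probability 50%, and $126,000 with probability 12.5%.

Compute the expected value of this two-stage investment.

$142,031.75

EV(A) = 0.1 × 112000 + 0.05 × 118000 + 0.05 × 152000 + 0.8 × 149000 = 11200 + 5900 + 7600 + 119200 = 143900
EV(B) = 0.25 × 140000 + 0.125 × 109000 + 0.5 × 152000 + 0.125 × 126000 = 35000 + 13625 + 76000 + 15750 = 140375
Overall = 0.47 × 143900 + 0.53 × 140375 = 67633 + 74398.75 = 142031.75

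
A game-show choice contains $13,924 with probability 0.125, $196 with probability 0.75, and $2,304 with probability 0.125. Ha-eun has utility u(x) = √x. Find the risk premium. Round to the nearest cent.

E[u] = 0.125·√13924 + 0.75·√196 + 0.125·√2304 = 0.125·118 + 0.75·14 + 0.125·48 = 31.25
CE = (31.25)² = 976.5625
Risk premium = EV − CE = 2175.5 − 976.5625 = 1198.9375

$1,198.94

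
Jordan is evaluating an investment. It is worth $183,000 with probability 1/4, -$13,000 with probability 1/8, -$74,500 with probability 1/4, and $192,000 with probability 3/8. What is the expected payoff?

$97,500

EV = 1/4 × 183000 + 1/8 × (-13000) + 1/4 × (-74500) + 3/8 × 192000 = 45750 − 1625 − 18625 + 72000 = 97500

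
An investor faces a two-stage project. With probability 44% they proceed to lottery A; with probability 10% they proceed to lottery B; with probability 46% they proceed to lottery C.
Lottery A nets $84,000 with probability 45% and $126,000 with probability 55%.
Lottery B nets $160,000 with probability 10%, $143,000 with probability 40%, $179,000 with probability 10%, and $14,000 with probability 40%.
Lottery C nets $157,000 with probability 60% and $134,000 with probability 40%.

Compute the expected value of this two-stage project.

EV(A) = 0.45 × 84000 + 0.55 × 126000 = 37800 + 69300 = 107100
EV(B) = 0.1 × 160000 + 0.4 × 143000 + 0.1 × 179000 + 0.4 × 14000 = 16000 + 57200 + 17900 + 5600 = 96700
EV(C) = 0.6 × 157000 + 0.4 × 134000 = 94200 + 53600 = 147800
Overall = 0.44 × 107100 + 0.1 × 96700 + 0.46 × 147800 = 47124 + 9670 + 67988 = 124782

$124,782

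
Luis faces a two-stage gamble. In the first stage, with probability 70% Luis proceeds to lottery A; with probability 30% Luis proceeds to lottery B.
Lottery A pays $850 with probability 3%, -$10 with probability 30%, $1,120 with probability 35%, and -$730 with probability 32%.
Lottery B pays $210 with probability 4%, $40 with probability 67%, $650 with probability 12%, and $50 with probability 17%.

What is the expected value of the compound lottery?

$163.14

EV(A) = 0.03 × 850 + 0.3 × (-10) + 0.35 × 1120 + 0.32 × (-730) = 25.5 − 3 + 392 − 233.6 = 180.9
EV(B) = 0.04 × 210 + 0.67 × 40 + 0.12 × 650 + 0.17 × 50 = 8.4 + 26.8 + 78 + 8.5 = 121.7
Overall = 0.7 × 180.9 + 0.3 × 121.7 = 126.63 + 36.51 = 163.14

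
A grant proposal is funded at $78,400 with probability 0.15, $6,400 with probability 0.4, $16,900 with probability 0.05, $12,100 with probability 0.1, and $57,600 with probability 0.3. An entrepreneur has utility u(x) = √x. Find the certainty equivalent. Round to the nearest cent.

$26,732.25

E[u] = 0.15·√78400 + 0.4·√6400 + 0.05·√16900 + 0.1·√12100 + 0.3·√57600 = 0.15·280 + 0.4·80 + 0.05·130 + 0.1·110 + 0.3·240 = 163.5
CE = (163.5)² = 26732.25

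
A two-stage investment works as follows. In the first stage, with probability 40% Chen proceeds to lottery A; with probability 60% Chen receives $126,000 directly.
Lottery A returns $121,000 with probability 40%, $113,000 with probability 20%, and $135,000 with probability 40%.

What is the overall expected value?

$125,600

EV(A) = 0.4 × 121000 + 0.2 × 113000 + 0.4 × 135000 = 48400 + 22600 + 54000 = 125000
Branch B: 126000 (certain)
Overall = 0.4 × 125000 + 0.6 × 126000 = 50000 + 75600 = 125600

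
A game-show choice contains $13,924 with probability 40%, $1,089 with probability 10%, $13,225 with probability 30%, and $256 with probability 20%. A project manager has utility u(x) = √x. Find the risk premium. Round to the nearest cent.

E[u] = 0.4·√13924 + 0.1·√1089 + 0.3·√13225 + 0.2·√256 = 0.4·118 + 0.1·33 + 0.3·115 + 0.2·16 = 88.2
CE = (88.2)² = 7779.24
Risk premium = EV − CE = 9697.2 − 7779.24 = 1917.96

$1,917.96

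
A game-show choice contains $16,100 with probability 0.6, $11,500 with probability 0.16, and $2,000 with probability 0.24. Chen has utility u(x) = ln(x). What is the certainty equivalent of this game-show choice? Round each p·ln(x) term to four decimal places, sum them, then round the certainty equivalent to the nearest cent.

E[u] = 0.6·ln(16100) + 0.16·ln(11500) + 0.24·ln(2000) = 5.8119 + 1.4960 + 1.8242 = 9.1321
CE = e^9.1321 ≈ 9247.42

$9,247.42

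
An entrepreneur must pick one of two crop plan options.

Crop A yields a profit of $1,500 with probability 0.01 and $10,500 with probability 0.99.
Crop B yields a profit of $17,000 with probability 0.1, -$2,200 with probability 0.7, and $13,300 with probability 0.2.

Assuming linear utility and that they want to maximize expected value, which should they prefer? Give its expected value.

Crop A = 0.01 × 1500 + 0.99 × 10500 = 15 + 10395 = 10410
Crop B = 0.1 × 17000 + 0.7 × (-2200) + 0.2 × 13300 = 1700 − 1540 + 2660 = 2820

Crop A ($10,410)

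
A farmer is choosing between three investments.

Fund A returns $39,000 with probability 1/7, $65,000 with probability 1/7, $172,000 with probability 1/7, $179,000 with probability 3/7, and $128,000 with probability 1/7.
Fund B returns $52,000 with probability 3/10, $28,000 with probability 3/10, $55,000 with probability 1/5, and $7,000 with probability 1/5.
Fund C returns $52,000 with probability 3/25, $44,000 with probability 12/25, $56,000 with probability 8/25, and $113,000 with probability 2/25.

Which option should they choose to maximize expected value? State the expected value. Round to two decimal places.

Fund A = 1/7 × 39000 + 1/7 × 65000 + 1/7 × 172000 + 3/7 × 179000 + 1/7 × 128000 = 5571.4286 + 9285.7143 + 24571.4286 + 76714.2857 + 18285.7143 = 134428.5714
Fund B = 3/10 × 52000 + 3/10 × 28000 + 1/5 × 55000 + 1/5 × 7000 = 15600 + 8400 + 11000 + 1400 = 36400
Fund C = 3/25 × 52000 + 12/25 × 44000 + 8/25 × 56000 + 2/25 × 113000 = 6240 + 21120 + 17920 + 9040 = 54320

Fund A ($134,428.57)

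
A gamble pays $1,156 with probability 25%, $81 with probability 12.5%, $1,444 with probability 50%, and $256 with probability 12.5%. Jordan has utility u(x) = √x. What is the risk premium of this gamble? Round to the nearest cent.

$115.23

E[u] = 0.25·√1156 + 0.125·√81 + 0.5·√1444 + 0.125·√256 = 0.25·34 + 0.125·9 + 0.5·38 + 0.125·16 = 30.625
CE = (30.625)² = 937.890625
Risk premium = EV − CE = 1053.125 − 937.890625 = 115.234375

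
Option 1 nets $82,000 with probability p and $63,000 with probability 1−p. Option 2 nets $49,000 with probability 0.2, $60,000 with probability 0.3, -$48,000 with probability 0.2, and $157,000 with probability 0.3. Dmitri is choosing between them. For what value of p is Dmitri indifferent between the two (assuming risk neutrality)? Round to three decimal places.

EV(Option 2) = 0.2 × 49000 + 0.3 × 60000 + 0.2 × (-48000) + 0.3 × 157000 = 9800 + 18000 − 9600 + 47100 = 65300
p·82000 + (1−p)·63000 = 65300
19000p + 63000 = 65300
p = (65300 − 63000) / 19000

p = 0.121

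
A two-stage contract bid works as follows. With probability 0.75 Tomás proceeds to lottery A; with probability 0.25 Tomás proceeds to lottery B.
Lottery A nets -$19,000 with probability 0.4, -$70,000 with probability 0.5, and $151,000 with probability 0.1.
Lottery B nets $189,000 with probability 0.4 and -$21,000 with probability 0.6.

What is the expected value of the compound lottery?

-$4,875

EV(A) = 0.4 × (-19000) + 0.5 × (-70000) + 0.1 × 151000 = -7600 − 35000 + 15100 = -27500
EV(B) = 0.4 × 189000 + 0.6 × (-21000) = 75600 − 12600 = 63000
Overall = 0.75 × (-27500) + 0.25 × 63000 = -20625 + 15750 = -4875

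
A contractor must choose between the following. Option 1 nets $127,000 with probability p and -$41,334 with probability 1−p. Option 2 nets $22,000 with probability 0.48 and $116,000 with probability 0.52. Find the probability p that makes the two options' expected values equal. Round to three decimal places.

p = 0.667

EV(Option 2) = 0.48 × 22000 + 0.52 × 116000 = 10560 + 60320 = 70880
p·127000 + (1−p)·(-41334) = 70880
168334p − 41334 = 70880
p = (70880 + 41334) / 168334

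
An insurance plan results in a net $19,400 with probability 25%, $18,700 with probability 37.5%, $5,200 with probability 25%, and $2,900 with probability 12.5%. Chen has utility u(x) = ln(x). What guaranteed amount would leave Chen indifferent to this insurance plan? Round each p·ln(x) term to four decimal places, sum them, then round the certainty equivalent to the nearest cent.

E[u] = 0.25·ln(19400) + 0.375·ln(18700) + 0.25·ln(5200) + 0.125·ln(2900) = 2.4683 + 3.6886 + 2.1391 + 0.9966 = 9.2926
CE = e^9.2926 ≈ 10857.38

$10,857.38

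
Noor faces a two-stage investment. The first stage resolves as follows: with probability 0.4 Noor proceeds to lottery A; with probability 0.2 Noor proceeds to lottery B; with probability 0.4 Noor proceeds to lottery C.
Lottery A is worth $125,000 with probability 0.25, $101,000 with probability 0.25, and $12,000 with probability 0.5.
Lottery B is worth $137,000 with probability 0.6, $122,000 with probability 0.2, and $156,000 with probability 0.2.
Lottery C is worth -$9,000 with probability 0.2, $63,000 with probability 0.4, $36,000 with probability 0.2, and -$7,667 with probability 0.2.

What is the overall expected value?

EV(A) = 0.25 × 125000 + 0.25 × 101000 + 0.5 × 12000 = 31250 + 25250 + 6000 = 62500
EV(B) = 0.6 × 137000 + 0.2 × 122000 + 0.2 × 156000 = 82200 + 24400 + 31200 = 137800
EV(C) = 0.2 × (-9000) + 0.4 × 63000 + 0.2 × 36000 + 0.2 × (-7667) = -1800 + 25200 + 7200 − 1533.4 = 29066.6
Overall = 0.4 × 62500 + 0.2 × 137800 + 0.4 × 29066.6 = 25000 + 27560 + 11626.64 = 64186.64

$64,186.64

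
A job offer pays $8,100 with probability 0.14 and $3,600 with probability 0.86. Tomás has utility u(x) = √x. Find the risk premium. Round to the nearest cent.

$108.36

E[u] = 0.14·√8100 + 0.86·√3600 = 0.14·90 + 0.86·60 = 64.2
CE = (64.2)² = 4121.64
Risk premium = EV − CE = 4230 − 4121.64 = 108.36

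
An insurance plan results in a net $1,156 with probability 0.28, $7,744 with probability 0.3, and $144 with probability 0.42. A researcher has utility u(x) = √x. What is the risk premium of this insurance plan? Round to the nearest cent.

$1,029.64

E[u] = 0.28·√1156 + 0.3·√7744 + 0.42·√144 = 0.28·34 + 0.3·88 + 0.42·12 = 40.96
CE = (40.96)² = 1677.7216
Risk premium = EV − CE = 2707.36 − 1677.7216 = 1029.6384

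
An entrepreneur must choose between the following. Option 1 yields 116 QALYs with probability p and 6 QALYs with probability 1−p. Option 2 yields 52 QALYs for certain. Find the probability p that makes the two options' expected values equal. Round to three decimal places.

p·116 + (1−p)·6 = 52
110p + 6 = 52
p = (52 − 6) / 110

p = 0.418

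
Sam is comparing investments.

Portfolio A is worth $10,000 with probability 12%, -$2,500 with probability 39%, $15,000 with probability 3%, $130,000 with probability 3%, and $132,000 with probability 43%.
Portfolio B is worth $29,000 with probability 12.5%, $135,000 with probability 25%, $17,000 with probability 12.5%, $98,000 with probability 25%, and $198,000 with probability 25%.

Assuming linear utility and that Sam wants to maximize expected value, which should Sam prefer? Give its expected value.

Portfolio B ($113,500)

Portfolio A = 0.12 × 10000 + 0.39 × (-2500) + 0.03 × 15000 + 0.03 × 130000 + 0.43 × 132000 = 1200 − 975 + 450 + 3900 + 56760 = 61335
Portfolio B = 0.125 × 29000 + 0.25 × 135000 + 0.125 × 17000 + 0.25 × 98000 + 0.25 × 198000 = 3625 + 33750 + 2125 + 24500 + 49500 = 113500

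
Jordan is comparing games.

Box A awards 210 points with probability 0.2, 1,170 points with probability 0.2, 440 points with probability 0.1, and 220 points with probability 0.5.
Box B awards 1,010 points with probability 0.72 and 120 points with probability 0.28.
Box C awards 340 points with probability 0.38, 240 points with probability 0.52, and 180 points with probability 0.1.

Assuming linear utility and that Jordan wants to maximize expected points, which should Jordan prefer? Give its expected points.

Box B (760.8 points)

Box A = 0.2 × 210 + 0.2 × 1170 + 0.1 × 440 + 0.5 × 220 = 42 + 234 + 44 + 110 = 430
Box B = 0.72 × 1010 + 0.28 × 120 = 727.2 + 33.6 = 760.8
Box C = 0.38 × 340 + 0.52 × 240 + 0.1 × 180 = 129.2 + 124.8 + 18 = 272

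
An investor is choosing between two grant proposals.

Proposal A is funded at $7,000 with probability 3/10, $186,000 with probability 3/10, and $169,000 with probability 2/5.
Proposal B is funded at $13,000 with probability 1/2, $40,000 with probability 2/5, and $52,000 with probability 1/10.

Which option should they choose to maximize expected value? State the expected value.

Proposal A ($125,500)

Proposal A = 3/10 × 7000 + 3/10 × 186000 + 2/5 × 169000 = 2100 + 55800 + 67600 = 125500
Proposal B = 1/2 × 13000 + 2/5 × 40000 + 1/10 × 52000 = 6500 + 16000 + 5200 = 27700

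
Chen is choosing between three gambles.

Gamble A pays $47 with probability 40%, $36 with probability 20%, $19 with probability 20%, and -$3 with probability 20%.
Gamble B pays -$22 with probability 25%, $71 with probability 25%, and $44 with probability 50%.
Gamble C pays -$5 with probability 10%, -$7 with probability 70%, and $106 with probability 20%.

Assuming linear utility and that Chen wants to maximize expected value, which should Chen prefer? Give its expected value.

Gamble B ($34.25)

Gamble A = 0.4 × 47 + 0.2 × 36 + 0.2 × 19 + 0.2 × (-3) = 18.8 + 7.2 + 3.8 − 0.6 = 29.2
Gamble B = 0.25 × (-22) + 0.25 × 71 + 0.5 × 44 = -5.5 + 17.75 + 22 = 34.25
Gamble C = 0.1 × (-5) + 0.7 × (-7) + 0.2 × 106 = -0.5 − 4.9 + 21.2 = 15.8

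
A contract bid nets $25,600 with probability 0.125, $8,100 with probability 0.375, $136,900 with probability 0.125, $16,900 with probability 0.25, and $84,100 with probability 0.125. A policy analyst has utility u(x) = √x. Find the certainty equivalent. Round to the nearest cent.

E[u] = 0.125·√25600 + 0.375·√8100 + 0.125·√136900 + 0.25·√16900 + 0.125·√84100 = 0.125·160 + 0.375·90 + 0.125·370 + 0.25·130 + 0.125·290 = 168.75
CE = (168.75)² = 28476.5625

$28,476.56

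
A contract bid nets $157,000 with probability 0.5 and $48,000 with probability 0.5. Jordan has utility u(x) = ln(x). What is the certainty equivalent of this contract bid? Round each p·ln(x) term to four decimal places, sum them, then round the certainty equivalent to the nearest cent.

E[u] = 0.5·ln(157000) + 0.5·ln(48000) = 5.9820 + 5.3895 = 11.3715
CE = e^11.3715 ≈ 86811.99

$86,811.99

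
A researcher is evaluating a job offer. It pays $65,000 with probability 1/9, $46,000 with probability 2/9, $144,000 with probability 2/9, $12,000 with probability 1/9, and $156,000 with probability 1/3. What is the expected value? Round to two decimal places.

$102,777.78

EV = 1/9 × 65000 + 2/9 × 46000 + 2/9 × 144000 + 1/9 × 12000 + 1/3 × 156000 = 7222.2222 + 10222.2222 + 32000 + 1333.3333 + 52000 = 102777.7778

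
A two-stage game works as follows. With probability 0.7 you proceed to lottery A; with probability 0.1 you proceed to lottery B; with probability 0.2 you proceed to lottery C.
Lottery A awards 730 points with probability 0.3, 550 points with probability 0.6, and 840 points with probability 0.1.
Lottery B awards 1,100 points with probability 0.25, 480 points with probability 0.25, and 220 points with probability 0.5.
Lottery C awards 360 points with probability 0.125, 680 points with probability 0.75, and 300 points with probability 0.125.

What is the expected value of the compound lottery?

EV(A) = 0.3 × 730 + 0.6 × 550 + 0.1 × 840 = 219 + 330 + 84 = 633
EV(B) = 0.25 × 1100 + 0.25 × 480 + 0.5 × 220 = 275 + 120 + 110 = 505
EV(C) = 0.125 × 360 + 0.75 × 680 + 0.125 × 300 = 45 + 510 + 37.5 = 592.5
Overall = 0.7 × 633 + 0.1 × 505 + 0.2 × 592.5 = 443.1 + 50.5 + 118.5 = 612.1

612.1 points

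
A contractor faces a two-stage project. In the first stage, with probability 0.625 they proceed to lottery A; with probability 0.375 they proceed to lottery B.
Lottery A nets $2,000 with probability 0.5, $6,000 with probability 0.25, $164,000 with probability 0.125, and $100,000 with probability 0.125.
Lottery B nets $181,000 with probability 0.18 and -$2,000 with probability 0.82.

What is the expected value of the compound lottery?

EV(A) = 0.5 × 2000 + 0.25 × 6000 + 0.125 × 164000 + 0.125 × 100000 = 1000 + 1500 + 20500 + 12500 = 35500
EV(B) = 0.18 × 181000 + 0.82 × (-2000) = 32580 − 1640 = 30940
Overall = 0.625 × 35500 + 0.375 × 30940 = 22187.5 + 11602.5 = 33790

$33,790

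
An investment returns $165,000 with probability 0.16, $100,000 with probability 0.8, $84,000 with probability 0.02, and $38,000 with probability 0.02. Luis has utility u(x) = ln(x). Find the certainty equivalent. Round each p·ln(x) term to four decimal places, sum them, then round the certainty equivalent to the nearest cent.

E[u] = 0.16·ln(165000) + 0.8·ln(100000) + 0.02·ln(84000) + 0.02·ln(38000) = 1.9222 + 9.2103 + 0.2268 + 0.2109 = 11.5702
CE = e^11.5702 ≈ 105894.65

$105,894.65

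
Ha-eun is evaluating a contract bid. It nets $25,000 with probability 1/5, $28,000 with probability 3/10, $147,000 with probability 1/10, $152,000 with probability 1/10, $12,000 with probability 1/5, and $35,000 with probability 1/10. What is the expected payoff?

$49,200

EV = 1/5 × 25000 + 3/10 × 28000 + 1/10 × 147000 + 1/10 × 152000 + 1/5 × 12000 + 1/10 × 35000 = 5000 + 8400 + 14700 + 15200 + 2400 + 3500 = 49200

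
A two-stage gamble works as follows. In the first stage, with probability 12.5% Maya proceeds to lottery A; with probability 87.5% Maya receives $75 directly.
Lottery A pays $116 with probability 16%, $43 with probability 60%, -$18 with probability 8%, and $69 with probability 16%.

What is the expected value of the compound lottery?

$72.37

EV(A) = 0.16 × 116 + 0.6 × 43 + 0.08 × (-18) + 0.16 × 69 = 18.56 + 25.8 − 1.44 + 11.04 = 53.96
Branch B: 75 (certain)
Overall = 0.125 × 53.96 + 0.875 × 75 = 6.745 + 65.625 = 72.37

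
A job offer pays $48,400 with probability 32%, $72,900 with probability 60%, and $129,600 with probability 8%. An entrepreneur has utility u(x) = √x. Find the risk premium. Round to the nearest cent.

$1,370.56

E[u] = 0.32·√48400 + 0.6·√72900 + 0.08·√129600 = 0.32·220 + 0.6·270 + 0.08·360 = 261.2
CE = (261.2)² = 68225.44
Risk premium = EV − CE = 69596 − 68225.44 = 1370.56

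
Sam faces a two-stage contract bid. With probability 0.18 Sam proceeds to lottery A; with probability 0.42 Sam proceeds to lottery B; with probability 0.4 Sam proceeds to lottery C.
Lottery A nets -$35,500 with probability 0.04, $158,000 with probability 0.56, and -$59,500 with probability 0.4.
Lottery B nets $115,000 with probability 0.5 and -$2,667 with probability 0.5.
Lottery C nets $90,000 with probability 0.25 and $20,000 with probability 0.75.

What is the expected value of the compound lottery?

$49,976.73

EV(A) = 0.04 × (-35500) + 0.56 × 158000 + 0.4 × (-59500) = -1420 + 88480 − 23800 = 63260
EV(B) = 0.5 × 115000 + 0.5 × (-2667) = 57500 − 1333.5 = 56166.5
EV(C) = 0.25 × 90000 + 0.75 × 20000 = 22500 + 15000 = 37500
Overall = 0.18 × 63260 + 0.42 × 56166.5 + 0.4 × 37500 = 11386.8 + 23589.93 + 15000 = 49976.73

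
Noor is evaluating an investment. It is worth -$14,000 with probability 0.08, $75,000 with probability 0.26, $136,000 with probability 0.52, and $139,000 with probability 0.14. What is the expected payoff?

EV = 0.08 × (-14000) + 0.26 × 75000 + 0.52 × 136000 + 0.14 × 139000 = -1120 + 19500 + 70720 + 19460 = 108560

$108,560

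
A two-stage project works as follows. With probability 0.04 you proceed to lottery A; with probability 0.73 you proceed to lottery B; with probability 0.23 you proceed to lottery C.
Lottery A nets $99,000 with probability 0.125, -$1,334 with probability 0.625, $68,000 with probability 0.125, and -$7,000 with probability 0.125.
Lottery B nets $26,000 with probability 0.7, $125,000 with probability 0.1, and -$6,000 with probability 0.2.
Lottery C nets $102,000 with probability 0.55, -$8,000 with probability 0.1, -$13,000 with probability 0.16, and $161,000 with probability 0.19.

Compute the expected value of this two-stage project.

$41,577.95

EV(A) = 0.125 × 99000 + 0.625 × (-1334) + 0.125 × 68000 + 0.125 × (-7000) = 12375 − 833.75 + 8500 − 875 = 19166.25
EV(B) = 0.7 × 26000 + 0.1 × 125000 + 0.2 × (-6000) = 18200 + 12500 − 1200 = 29500
EV(C) = 0.55 × 102000 + 0.1 × (-8000) + 0.16 × (-13000) + 0.19 × 161000 = 56100 − 800 − 2080 + 30590 = 83810
Overall = 0.04 × 19166.25 + 0.73 × 29500 + 0.23 × 83810 = 766.65 + 21535 + 19276.3 = 41577.95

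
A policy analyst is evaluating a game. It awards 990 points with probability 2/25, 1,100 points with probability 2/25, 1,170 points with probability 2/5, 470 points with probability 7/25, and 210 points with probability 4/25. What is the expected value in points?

800.4 points

EV = 2/25 × 990 + 2/25 × 1100 + 2/5 × 1170 + 7/25 × 470 + 4/25 × 210 = 79.2 + 88 + 468 + 131.6 + 33.6 = 800.4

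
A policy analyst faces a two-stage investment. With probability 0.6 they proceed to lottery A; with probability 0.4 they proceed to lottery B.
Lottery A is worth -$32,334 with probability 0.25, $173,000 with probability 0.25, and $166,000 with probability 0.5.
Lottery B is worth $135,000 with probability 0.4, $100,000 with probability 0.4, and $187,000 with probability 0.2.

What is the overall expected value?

EV(A) = 0.25 × (-32334) + 0.25 × 173000 + 0.5 × 166000 = -8083.5 + 43250 + 83000 = 118166.5
EV(B) = 0.4 × 135000 + 0.4 × 100000 + 0.2 × 187000 = 54000 + 40000 + 37400 = 131400
Overall = 0.6 × 118166.5 + 0.4 × 131400 = 70899.9 + 52560 = 123459.9

$123,459.90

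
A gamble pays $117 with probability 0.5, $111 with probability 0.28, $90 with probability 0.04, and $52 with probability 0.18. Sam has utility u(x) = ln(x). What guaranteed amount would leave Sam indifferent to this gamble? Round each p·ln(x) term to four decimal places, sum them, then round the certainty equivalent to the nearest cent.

$98.59

E[u] = 0.5·ln(117) + 0.28·ln(111) + 0.04·ln(90) + 0.18·ln(52) = 2.3811 + 1.3187 + 0.1800 + 0.7112 = 4.5910
CE = e^4.5910 ≈ 98.59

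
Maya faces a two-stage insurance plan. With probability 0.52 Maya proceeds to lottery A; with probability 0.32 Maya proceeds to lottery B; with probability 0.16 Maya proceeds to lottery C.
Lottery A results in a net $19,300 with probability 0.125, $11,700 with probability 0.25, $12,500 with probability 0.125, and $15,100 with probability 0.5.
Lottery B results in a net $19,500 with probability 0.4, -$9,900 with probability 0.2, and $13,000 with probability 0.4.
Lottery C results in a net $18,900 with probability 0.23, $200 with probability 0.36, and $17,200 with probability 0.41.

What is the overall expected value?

$12,875.76

EV(A) = 0.125 × 19300 + 0.25 × 11700 + 0.125 × 12500 + 0.5 × 15100 = 2412.5 + 2925 + 1562.5 + 7550 = 14450
EV(B) = 0.4 × 19500 + 0.2 × (-9900) + 0.4 × 13000 = 7800 − 1980 + 5200 = 11020
EV(C) = 0.23 × 18900 + 0.36 × 200 + 0.41 × 17200 = 4347 + 72 + 7052 = 11471
Overall = 0.52 × 14450 + 0.32 × 11020 + 0.16 × 11471 = 7514 + 3526.4 + 1835.36 = 12875.76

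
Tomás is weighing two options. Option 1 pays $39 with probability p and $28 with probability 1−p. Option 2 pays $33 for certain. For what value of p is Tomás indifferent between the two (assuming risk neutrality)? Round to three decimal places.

p·39 + (1−p)·28 = 33
11p + 28 = 33
p = (33 − 28) / 11

p = 0.455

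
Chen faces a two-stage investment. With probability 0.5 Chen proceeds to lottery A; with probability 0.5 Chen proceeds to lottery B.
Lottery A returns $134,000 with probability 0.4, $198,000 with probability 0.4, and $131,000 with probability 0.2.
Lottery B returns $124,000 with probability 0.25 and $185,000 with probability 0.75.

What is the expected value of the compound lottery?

EV(A) = 0.4 × 134000 + 0.4 × 198000 + 0.2 × 131000 = 53600 + 79200 + 26200 = 159000
EV(B) = 0.25 × 124000 + 0.75 × 185000 = 31000 + 138750 = 169750
Overall = 0.5 × 159000 + 0.5 × 169750 = 79500 + 84875 = 164375

$164,375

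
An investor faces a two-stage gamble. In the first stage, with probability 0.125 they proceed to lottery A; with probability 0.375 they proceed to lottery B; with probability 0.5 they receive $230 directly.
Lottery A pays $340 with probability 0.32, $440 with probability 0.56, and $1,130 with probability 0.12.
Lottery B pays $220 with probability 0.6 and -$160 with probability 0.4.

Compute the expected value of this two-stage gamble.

EV(A) = 0.32 × 340 + 0.56 × 440 + 0.12 × 1130 = 108.8 + 246.4 + 135.6 = 490.8
EV(B) = 0.6 × 220 + 0.4 × (-160) = 132 − 64 = 68
Branch C: 230 (certain)
Overall = 0.125 × 490.8 + 0.375 × 68 + 0.5 × 230 = 61.35 + 25.5 + 115 = 201.85

$201.85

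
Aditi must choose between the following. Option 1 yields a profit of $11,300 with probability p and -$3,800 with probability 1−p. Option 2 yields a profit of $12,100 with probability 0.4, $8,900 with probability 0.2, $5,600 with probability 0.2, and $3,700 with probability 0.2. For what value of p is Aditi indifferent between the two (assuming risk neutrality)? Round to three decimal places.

EV(Option 2) = 0.4 × 12100 + 0.2 × 8900 + 0.2 × 5600 + 0.2 × 3700 = 4840 + 1780 + 1120 + 740 = 8480
p·11300 + (1−p)·(-3800) = 8480
15100p − 3800 = 8480
p = (8480 + 3800) / 15100

p = 0.813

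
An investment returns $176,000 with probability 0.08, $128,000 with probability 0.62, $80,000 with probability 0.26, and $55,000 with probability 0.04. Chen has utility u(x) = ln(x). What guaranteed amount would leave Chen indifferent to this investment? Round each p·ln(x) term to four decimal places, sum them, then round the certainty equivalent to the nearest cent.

$112,341.66

E[u] = 0.08·ln(176000) + 0.62·ln(128000) + 0.26·ln(80000) + 0.04·ln(55000) = 0.9663 + 7.2911 + 2.9353 + 0.4366 = 11.6293
CE = e^11.6293 ≈ 112341.66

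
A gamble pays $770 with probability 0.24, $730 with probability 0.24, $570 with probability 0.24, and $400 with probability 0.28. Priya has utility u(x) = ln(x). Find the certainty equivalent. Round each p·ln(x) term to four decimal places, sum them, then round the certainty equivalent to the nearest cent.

E[u] = 0.24·ln(770) + 0.24·ln(730) + 0.24·ln(570) + 0.28·ln(400) = 1.5951 + 1.5823 + 1.5230 + 1.6776 = 6.3780
CE = e^6.3780 ≈ 588.75

$588.75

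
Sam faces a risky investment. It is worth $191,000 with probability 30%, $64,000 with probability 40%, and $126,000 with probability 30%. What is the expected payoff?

EV = 0.3 × 191000 + 0.4 × 64000 + 0.3 × 126000 = 57300 + 25600 + 37800 = 120700

$120,700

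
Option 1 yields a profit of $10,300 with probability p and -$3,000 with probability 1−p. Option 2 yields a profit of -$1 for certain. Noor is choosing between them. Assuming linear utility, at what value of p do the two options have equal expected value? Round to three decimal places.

p = 0.225

p·10300 + (1−p)·(-3000) = -1
13300p − 3000 = -1
p = (-1 + 3000) / 13300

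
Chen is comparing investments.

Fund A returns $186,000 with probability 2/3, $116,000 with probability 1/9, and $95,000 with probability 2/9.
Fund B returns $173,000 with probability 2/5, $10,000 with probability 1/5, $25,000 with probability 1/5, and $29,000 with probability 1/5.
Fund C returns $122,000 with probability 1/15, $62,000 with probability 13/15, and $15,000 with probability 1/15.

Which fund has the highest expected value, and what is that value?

Fund A = 2/3 × 186000 + 1/9 × 116000 + 2/9 × 95000 = 124000 + 12888.8889 + 21111.1111 = 158000
Fund B = 2/5 × 173000 + 1/5 × 10000 + 1/5 × 25000 + 1/5 × 29000 = 69200 + 2000 + 5000 + 5800 = 82000
Fund C = 1/15 × 122000 + 13/15 × 62000 + 1/15 × 15000 = 8133.3333 + 53733.3333 + 1000 = 62866.6667

Fund A ($158,000)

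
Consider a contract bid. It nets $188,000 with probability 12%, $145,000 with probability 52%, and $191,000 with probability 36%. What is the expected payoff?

$166,720

EV = 0.12 × 188000 + 0.52 × 145000 + 0.36 × 191000 = 22560 + 75400 + 68760 = 166720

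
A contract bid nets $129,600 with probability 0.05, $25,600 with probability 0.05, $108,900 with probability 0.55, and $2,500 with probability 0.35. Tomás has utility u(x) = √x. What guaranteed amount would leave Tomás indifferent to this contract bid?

E[u] = 0.05·√129600 + 0.05·√25600 + 0.55·√108900 + 0.35·√2500 = 0.05·360 + 0.05·160 + 0.55·330 + 0.35·50 = 225
CE = (225)² = 50625

$50,625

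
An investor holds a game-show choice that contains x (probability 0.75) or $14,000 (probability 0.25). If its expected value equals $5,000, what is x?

x = $2,000

0.75·x + 0.25·14000 = 5000
0.75·x = 5000 − 3500 = 1500
x = 1500 / 0.75 = 2000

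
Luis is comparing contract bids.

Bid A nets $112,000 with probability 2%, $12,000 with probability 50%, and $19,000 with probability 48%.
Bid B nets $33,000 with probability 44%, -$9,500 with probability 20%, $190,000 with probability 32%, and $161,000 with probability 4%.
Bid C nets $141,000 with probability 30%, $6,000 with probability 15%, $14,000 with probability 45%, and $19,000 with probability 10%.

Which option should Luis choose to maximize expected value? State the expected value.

Bid B ($79,860)

Bid A = 0.02 × 112000 + 0.5 × 12000 + 0.48 × 19000 = 2240 + 6000 + 9120 = 17360
Bid B = 0.44 × 33000 + 0.2 × (-9500) + 0.32 × 190000 + 0.04 × 161000 = 14520 − 1900 + 60800 + 6440 = 79860
Bid C = 0.3 × 141000 + 0.15 × 6000 + 0.45 × 14000 + 0.1 × 19000 = 42300 + 900 + 6300 + 1900 = 51400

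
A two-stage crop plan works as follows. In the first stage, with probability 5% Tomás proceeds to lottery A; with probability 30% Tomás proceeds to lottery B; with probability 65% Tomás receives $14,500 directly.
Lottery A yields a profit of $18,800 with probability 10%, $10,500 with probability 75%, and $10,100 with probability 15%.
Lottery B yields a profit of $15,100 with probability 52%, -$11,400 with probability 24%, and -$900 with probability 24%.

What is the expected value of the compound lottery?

$11,458.50

EV(A) = 0.1 × 18800 + 0.75 × 10500 + 0.15 × 10100 = 1880 + 7875 + 1515 = 11270
EV(B) = 0.52 × 15100 + 0.24 × (-11400) + 0.24 × (-900) = 7852 − 2736 − 216 = 4900
Branch C: 14500 (certain)
Overall = 0.05 × 11270 + 0.3 × 4900 + 0.65 × 14500 = 563.5 + 1470 + 9425 = 11458.5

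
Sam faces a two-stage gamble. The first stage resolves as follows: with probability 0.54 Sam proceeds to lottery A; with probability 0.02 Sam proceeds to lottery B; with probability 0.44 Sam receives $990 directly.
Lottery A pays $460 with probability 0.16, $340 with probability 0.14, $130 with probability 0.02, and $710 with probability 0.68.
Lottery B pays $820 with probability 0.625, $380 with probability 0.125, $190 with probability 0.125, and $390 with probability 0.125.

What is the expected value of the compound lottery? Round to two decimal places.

$775.81

EV(A) = 0.16 × 460 + 0.14 × 340 + 0.02 × 130 + 0.68 × 710 = 73.6 + 47.6 + 2.6 + 482.8 = 606.6
EV(B) = 0.625 × 820 + 0.125 × 380 + 0.125 × 190 + 0.125 × 390 = 512.5 + 47.5 + 23.75 + 48.75 = 632.5
Branch C: 990 (certain)
Overall = 0.54 × 606.6 + 0.02 × 632.5 + 0.44 × 990 = 327.564 + 12.65 + 435.6 = 775.814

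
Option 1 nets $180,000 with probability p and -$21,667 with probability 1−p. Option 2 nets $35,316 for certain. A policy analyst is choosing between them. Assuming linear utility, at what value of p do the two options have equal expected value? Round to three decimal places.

p·180000 + (1−p)·(-21667) = 35316
201667p − 21667 = 35316
p = (35316 + 21667) / 201667

p = 0.283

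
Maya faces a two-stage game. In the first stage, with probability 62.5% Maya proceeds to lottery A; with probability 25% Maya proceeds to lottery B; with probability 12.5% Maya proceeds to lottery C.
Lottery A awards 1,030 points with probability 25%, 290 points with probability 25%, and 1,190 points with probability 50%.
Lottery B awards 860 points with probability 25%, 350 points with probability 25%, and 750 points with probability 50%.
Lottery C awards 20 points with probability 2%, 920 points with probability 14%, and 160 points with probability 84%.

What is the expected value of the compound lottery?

EV(A) = 0.25 × 1030 + 0.25 × 290 + 0.5 × 1190 = 257.5 + 72.5 + 595 = 925
EV(B) = 0.25 × 860 + 0.25 × 350 + 0.5 × 750 = 215 + 87.5 + 375 = 677.5
EV(C) = 0.02 × 20 + 0.14 × 920 + 0.84 × 160 = 0.4 + 128.8 + 134.4 = 263.6
Overall = 0.625 × 925 + 0.25 × 677.5 + 0.125 × 263.6 = 578.125 + 169.375 + 32.95 = 780.45

780.45 points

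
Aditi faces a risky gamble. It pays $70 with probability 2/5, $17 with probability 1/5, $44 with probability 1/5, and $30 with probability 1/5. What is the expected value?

$46.20

EV = 2/5 × 70 + 1/5 × 17 + 1/5 × 44 + 1/5 × 30 = 28 + 3.4 + 8.8 + 6 = 46.2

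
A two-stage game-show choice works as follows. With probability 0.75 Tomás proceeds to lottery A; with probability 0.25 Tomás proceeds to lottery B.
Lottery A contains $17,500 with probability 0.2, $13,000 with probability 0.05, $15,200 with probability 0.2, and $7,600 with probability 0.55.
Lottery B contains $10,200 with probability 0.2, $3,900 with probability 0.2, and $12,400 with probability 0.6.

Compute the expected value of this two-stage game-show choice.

$11,092.50

EV(A) = 0.2 × 17500 + 0.05 × 13000 + 0.2 × 15200 + 0.55 × 7600 = 3500 + 650 + 3040 + 4180 = 11370
EV(B) = 0.2 × 10200 + 0.2 × 3900 + 0.6 × 12400 = 2040 + 780 + 7440 = 10260
Overall = 0.75 × 11370 + 0.25 × 10260 = 8527.5 + 2565 = 11092.5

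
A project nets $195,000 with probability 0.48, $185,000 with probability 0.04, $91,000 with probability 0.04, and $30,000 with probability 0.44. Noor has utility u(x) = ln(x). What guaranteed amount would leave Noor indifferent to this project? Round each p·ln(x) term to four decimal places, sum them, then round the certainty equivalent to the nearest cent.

E[u] = 0.48·ln(195000) + 0.04·ln(185000) + 0.04·ln(91000) + 0.44·ln(30000) = 5.8468 + 0.4851 + 0.4567 + 4.5359 = 11.3245
CE = e^11.3245 ≈ 82826.22

$82,826.22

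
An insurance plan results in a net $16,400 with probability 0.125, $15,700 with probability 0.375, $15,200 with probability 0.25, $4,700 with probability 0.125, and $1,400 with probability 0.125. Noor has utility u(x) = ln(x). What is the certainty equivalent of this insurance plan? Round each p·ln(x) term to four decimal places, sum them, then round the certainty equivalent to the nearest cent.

E[u] = 0.125·ln(16400) + 0.375·ln(15700) + 0.25·ln(15200) + 0.125·ln(4700) + 0.125·ln(1400) = 1.2131 + 3.6230 + 2.4073 + 1.0569 + 0.9055 = 9.2058
CE = e^9.2058 ≈ 9954.70

$9,954.70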